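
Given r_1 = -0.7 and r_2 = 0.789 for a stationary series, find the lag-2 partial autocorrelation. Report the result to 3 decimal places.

0.586

φ_{22} = (r_2 − r_1²) / (1 − r_1²)
r_1² = (-0.7)² = 0.49
Numerator = 0.789 − 0.4900 = 0.2990; denominator = 1 − 0.4900 = 0.5100
φ_{22} = 0.2990 / 0.5100 = 0.586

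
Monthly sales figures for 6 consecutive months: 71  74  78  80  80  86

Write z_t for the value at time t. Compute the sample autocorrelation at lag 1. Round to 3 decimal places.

Mean z̄ = (71 + 74 + 78 + 80 + 80 + 86)/6 = 78.1667
Deviations from mean: -7.1667, -4.1667, -0.1667, 1.8333, 1.8333, 7.8333
Σ(z_t−z̄)(z_{t+1}−z̄) = (29.8611) + (0.6944) + (-0.3056) + (3.3611) + (14.3611) = 47.9722
Denominator Σ(z_t−z̄)² = 136.8333
r_1 = 47.9722 / 136.8333 = 0.351

0.351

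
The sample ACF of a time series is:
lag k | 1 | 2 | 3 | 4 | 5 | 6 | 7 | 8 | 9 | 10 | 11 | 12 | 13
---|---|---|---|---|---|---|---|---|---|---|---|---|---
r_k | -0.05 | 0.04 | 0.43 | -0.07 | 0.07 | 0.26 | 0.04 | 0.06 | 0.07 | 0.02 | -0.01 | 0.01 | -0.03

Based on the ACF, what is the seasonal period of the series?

The largest autocorrelation is r_3 = 0.43, with a weaker echo at lag 6 (0.26); the remaining lags stay at or below 0.07.
The dominant spike at lag 3 indicates a seasonal period of 3.

3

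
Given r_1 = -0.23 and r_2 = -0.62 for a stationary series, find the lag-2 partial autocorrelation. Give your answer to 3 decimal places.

φ_{22} = (r_2 − r_1²) / (1 − r_1²)
r_1² = (-0.23)² = 0.0529
Numerator = -0.62 − 0.0529 = -0.6729; denominator = 1 − 0.0529 = 0.9471
φ_{22} = -0.6729 / 0.9471 = -0.710

-0.710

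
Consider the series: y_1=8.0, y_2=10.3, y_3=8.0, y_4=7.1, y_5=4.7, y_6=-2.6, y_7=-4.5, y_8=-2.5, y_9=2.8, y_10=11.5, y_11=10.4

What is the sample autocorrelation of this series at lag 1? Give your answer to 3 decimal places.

Mean ȳ = (8.0 + 10.3 + 8.0 + 7.1 + 4.7 − 2.6 − 4.5 − 2.5 + 2.8 + 11.5 + 10.4)/11 = 4.8364
Numerator Σ_{t=1}^{10}(y_t−ȳ)(y_{t+1}−ȳ) = 218.8041
Denominator Σ(y_t−ȳ)² = 330.8055
r_1 = 218.8041 / 330.8055 = 0.661

0.661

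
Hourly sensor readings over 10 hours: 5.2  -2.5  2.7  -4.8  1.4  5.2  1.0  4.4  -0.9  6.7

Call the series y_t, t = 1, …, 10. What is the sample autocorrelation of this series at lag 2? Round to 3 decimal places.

0.262

Mean ȳ = (5.2 − 2.5 + 2.7 − 4.8 + 1.4 + 5.2 + 1.0 + 4.4 − 0.9 + 6.7)/10 = 1.8400
Numerator Σ_{t=1}^{8}(y_t−ȳ)(y_{t+2}−ȳ) = 32.7328
Denominator Σ(y_t−ȳ)² = 124.8240
r_2 = 32.7328 / 124.8240 = 0.262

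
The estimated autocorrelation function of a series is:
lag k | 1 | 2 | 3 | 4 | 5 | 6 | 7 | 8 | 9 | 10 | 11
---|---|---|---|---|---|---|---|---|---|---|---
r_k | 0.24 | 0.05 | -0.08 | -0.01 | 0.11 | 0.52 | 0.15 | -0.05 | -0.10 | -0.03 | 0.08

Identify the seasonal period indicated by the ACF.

6

The largest autocorrelation is r_6 = 0.52; the remaining lags stay at or below 0.24. The elevated value at lag 1 (0.24), dropping to 0.05 at lag 2, reflects decaying short-term dependence rather than seasonality.
The dominant spike at lag 6 indicates a seasonal period of 6.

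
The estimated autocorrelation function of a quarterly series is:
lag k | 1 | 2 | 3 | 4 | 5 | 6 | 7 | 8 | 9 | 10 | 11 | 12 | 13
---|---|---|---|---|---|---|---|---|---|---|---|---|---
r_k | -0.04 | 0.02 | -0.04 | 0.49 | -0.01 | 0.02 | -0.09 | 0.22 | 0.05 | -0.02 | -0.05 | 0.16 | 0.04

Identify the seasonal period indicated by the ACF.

4

The largest autocorrelation is r_4 = 0.49, with weaker echoes at lags 8 (0.22) and 12 (0.16); the remaining lags stay at or below 0.05.
The dominant spike at lag 4 indicates a seasonal period of 4.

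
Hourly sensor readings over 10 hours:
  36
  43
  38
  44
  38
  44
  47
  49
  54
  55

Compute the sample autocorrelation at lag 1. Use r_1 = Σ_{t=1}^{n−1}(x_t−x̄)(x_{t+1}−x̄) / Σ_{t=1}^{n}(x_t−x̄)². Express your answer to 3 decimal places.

Mean x̄ = (36 + 43 + 38 + 44 + 38 + 44 + 47 + 49 + 54 + 55)/10 = 44.8000
Numerator Σ_{t=1}^{9}(x_t−x̄)(x_{t+1}−x̄) = 184.3600
Denominator Σ(x_t−x̄)² = 385.6000
r_1 = 184.3600 / 385.6000 = 0.478

0.478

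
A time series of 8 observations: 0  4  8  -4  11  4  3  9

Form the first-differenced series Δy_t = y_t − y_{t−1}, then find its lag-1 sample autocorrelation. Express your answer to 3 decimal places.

-0.665

First differences Δy: 4, 4, -12, 15, -7, -1, 6
Mean of differences = 1.2857
Numerator Σ(Δy_t−Δȳ)(Δy_{t+1}−Δȳ) = -316.3673
Denominator Σ(Δy_t−Δȳ)² = 475.4286
r_1(Δy) = -316.3673 / 475.4286 = -0.665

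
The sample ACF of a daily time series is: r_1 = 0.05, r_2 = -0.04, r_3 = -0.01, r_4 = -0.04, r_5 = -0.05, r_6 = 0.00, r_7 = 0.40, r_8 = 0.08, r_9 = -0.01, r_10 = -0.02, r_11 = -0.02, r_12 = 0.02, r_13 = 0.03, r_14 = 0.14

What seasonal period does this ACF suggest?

7

The largest autocorrelation is r_7 = 0.40; the remaining lags stay at or below 0.14.
The dominant spike at lag 7 indicates a seasonal period of 7.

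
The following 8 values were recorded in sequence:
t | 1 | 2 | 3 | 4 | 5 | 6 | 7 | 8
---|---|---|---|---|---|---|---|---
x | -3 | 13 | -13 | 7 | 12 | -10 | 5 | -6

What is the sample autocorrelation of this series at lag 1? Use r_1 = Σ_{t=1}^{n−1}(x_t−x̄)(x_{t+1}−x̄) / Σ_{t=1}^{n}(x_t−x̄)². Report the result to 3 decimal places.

Mean x̄ = (-3 + 13 − 13 + 7 + 12 − 10 + 5 − 6)/8 = 0.6250
Deviations from mean: -3.6250, 12.3750, -13.6250, 6.3750, 11.3750, -10.6250, 4.3750, -6.6250
Numerator Σ_{t=1}^{7}(x_t−x̄)(x_{t+1}−x̄) = -424.1406
Denominator Σ(x_t−x̄)² = 697.8750
r_1 = -424.1406 / 697.8750 = -0.608

-0.608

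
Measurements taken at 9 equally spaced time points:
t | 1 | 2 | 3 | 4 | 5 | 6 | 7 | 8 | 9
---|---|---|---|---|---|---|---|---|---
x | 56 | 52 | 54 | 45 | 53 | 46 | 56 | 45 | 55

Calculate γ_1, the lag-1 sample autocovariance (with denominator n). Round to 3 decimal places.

Mean x̄ = (56 + 52 + 54 + 45 + 53 + 46 + 56 + 45 + 55)/9 = 51.3333
Σ_{t=1}^{8}(x_t−x̄)(x_{t+1}−x̄) = -109.1111
γ_1 = -109.1111 / 9 = -12.123

-12.123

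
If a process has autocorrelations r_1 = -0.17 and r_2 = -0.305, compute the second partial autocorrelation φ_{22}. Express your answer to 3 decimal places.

φ_{22} = (r_2 − r_1²) / (1 − r_1²)
r_1² = (-0.17)² = 0.0289
Numerator = -0.305 − 0.0289 = -0.3339; denominator = 1 − 0.0289 = 0.9711
φ_{22} = -0.3339 / 0.9711 = -0.344

-0.344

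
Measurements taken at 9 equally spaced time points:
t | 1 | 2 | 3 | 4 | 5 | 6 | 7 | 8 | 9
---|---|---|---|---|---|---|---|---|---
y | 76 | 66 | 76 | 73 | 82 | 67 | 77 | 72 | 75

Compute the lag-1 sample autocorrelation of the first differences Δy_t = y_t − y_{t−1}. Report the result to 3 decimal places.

-0.780

First differences Δy: -10, 10, -3, 9, -15, 10, -5, 3
Mean of differences = -0.1250
Numerator Σ(Δy_t−Δȳ)(Δy_{t+1}−Δȳ) = -506.2656
Denominator Σ(Δy_t−Δȳ)² = 648.8750
r_1(Δy) = -506.2656 / 648.8750 = -0.780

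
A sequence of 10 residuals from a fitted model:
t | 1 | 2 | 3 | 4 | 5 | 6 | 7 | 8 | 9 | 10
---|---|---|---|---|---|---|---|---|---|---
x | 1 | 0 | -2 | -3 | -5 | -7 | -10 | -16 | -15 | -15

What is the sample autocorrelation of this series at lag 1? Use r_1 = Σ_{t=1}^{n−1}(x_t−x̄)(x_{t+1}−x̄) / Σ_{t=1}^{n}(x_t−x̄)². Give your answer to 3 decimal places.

Mean x̄ = (1 + 0 − 2 − 3 − 5 − 7 − 10 − 16 − 15 − 15)/10 = -7.2000
Numerator Σ_{t=1}^{9}(x_t−x̄)(x_{t+1}−x̄) = 281.5600
Denominator Σ(x_t−x̄)² = 375.6000
r_1 = 281.5600 / 375.6000 = 0.750

0.750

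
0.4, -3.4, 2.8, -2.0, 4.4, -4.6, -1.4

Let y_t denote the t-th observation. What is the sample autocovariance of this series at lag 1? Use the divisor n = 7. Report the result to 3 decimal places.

Mean ȳ = (0.4 − 3.4 + 2.8 − 2.0 + 4.4 − 4.6 − 1.4)/7 = -0.5429
Σ_{t=1}^{6}(y_t−ȳ)(y_{t+1}−ȳ) = -40.8947
γ_1 = -40.8947 / 7 = -5.842

-5.842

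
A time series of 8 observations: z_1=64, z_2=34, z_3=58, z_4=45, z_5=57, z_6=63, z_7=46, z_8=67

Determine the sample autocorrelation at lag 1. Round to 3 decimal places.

Mean z̄ = (64 + 34 + 58 + 45 + 57 + 63 + 46 + 67)/8 = 54.2500
Deviations from mean: 9.7500, -20.2500, 3.7500, -9.2500, 2.7500, 8.7500, -8.2500, 12.7500
Σ(z_t−z̄)(z_{t+1}−z̄) = (-197.4375) + (-75.9375) + (-34.6875) + (-25.4375) + (24.0625) + (-72.1875) + (-105.1875) = -486.8125
Denominator Σ(z_t−z̄)² = 919.5000
r_1 = -486.8125 / 919.5000 = -0.529

-0.529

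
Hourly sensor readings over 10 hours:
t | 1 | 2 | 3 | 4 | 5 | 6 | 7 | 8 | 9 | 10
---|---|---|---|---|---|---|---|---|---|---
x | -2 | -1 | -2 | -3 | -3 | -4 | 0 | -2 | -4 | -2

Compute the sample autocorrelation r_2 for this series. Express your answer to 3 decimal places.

-0.410

Mean x̄ = (-2 − 1 − 2 − 3 − 3 − 4 + 0 − 2 − 4 − 2)/10 = -2.3000
Numerator Σ_{t=1}^{8}(x_t−x̄)(x_{t+2}−x̄) = -5.7800
Denominator Σ(x_t−x̄)² = 14.1000
r_2 = -5.7800 / 14.1000 = -0.410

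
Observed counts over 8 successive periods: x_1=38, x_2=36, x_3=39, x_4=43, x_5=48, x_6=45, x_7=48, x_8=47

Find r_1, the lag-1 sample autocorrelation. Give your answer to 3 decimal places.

0.644

Mean x̄ = (38 + 36 + 39 + 43 + 48 + 45 + 48 + 47)/8 = 43.0000
Deviations from mean: -5.0000, -7.0000, -4.0000, 0.0000, 5.0000, 2.0000, 5.0000, 4.0000
Σ(x_t−x̄)(x_{t+1}−x̄) = (35.0000) + (28.0000) + (0.0000) + (0.0000) + (10.0000) + (10.0000) + (20.0000) = 103.0000
Denominator Σ(x_t−x̄)² = 160.0000
r_1 = 103.0000 / 160.0000 = 0.644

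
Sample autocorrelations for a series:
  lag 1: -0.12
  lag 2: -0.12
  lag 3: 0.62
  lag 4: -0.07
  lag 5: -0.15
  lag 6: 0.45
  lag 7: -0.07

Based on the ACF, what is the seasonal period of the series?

3

The largest autocorrelation is r_3 = 0.62, with a weaker echo at lag 6 (0.45); the remaining lags stay at or below -0.07.
The dominant spike at lag 3 indicates a seasonal period of 3.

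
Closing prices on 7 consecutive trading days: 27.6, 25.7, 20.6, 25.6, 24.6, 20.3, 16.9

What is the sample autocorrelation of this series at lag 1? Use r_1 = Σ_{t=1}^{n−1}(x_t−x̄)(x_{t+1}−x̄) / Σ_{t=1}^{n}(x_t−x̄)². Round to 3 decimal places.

0.181

Mean x̄ = (27.6 + 25.7 + 20.6 + 25.6 + 24.6 + 20.3 + 16.9)/7 = 23.0429
Deviations from mean: 4.5571, 2.6571, -2.4429, 2.5571, 1.5571, -2.7429, -6.1429
Numerator Σ_{t=1}^{6}(x_t−x̄)(x_{t+1}−x̄) = 15.9310
Denominator Σ(x_t−x̄)² = 88.0171
r_1 = 15.9310 / 88.0171 = 0.181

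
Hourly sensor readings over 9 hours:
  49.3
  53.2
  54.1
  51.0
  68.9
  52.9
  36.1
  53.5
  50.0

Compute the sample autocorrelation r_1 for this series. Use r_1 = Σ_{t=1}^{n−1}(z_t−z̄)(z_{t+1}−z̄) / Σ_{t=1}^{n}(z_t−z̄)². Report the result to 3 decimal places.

Mean z̄ = (49.3 + 53.2 + 54.1 + 51.0 + 68.9 + 52.9 + 36.1 + 53.5 + 50.0)/9 = 52.1111
Numerator Σ_{t=1}^{8}(z_t−z̄)(z_{t+1}−z̄) = -46.3157
Denominator Σ(z_t−z̄)² = 559.5089
r_1 = -46.3157 / 559.5089 = -0.083

-0.083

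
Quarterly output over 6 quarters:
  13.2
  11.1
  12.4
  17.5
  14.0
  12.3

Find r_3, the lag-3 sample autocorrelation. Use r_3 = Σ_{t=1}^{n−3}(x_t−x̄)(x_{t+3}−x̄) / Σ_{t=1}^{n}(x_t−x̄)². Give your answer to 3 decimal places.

Mean x̄ = (13.2 + 11.1 + 12.4 + 17.5 + 14.0 + 12.3)/6 = 13.4167
Deviations from mean: -0.2167, -2.3167, -1.0167, 4.0833, 0.5833, -1.1167
Numerator Σ_{t=1}^{3}(x_t−x̄)(x_{t+3}−x̄) = -1.1008
Denominator Σ(x_t−x̄)² = 24.7083
r_3 = -1.1008 / 24.7083 = -0.045

-0.045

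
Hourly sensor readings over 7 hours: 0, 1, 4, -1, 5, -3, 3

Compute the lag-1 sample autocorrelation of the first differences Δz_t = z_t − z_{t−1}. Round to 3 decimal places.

First differences Δz: 1, 3, -5, 6, -8, 6
Mean of differences = 0.5000
Numerator Σ(Δz_t−Δz̄)(Δz_{t+1}−Δz̄) = -136.2500
Denominator Σ(Δz_t−Δz̄)² = 169.5000
r_1(Δz) = -136.2500 / 169.5000 = -0.804

-0.804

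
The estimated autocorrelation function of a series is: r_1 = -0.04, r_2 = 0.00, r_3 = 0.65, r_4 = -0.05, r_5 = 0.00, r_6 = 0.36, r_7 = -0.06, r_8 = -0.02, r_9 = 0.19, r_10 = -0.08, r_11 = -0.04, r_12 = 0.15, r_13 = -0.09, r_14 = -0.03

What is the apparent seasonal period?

The largest autocorrelation is r_3 = 0.65, with weaker echoes at lags 6 (0.36), 9 (0.19) and 12 (0.15); the remaining lags stay at or below 0.00.
The dominant spike at lag 3 indicates a seasonal period of 3.

3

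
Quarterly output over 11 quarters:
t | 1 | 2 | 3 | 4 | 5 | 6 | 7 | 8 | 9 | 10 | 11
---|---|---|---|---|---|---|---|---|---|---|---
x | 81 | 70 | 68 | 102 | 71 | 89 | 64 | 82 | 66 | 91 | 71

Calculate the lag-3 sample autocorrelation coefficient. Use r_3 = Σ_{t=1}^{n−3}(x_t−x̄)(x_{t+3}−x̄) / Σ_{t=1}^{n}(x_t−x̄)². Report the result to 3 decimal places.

-0.458

Mean x̄ = (81 + 70 + 68 + 102 + 71 + 89 + 64 + 82 + 66 + 91 + 71)/11 = 77.7273
Numerator Σ_{t=1}^{8}(x_t−x̄)(x_{t+3}−x̄) = -683.3140
Denominator Σ(x_t−x̄)² = 1492.1818
r_3 = -683.3140 / 1492.1818 = -0.458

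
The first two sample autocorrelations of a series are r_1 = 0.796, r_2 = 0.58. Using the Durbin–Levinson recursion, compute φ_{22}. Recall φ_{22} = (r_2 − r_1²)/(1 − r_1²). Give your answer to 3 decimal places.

-0.146

φ_{22} = (r_2 − r_1²) / (1 − r_1²)
r_1² = (0.796)² = 0.633616
Numerator = 0.58 − 0.6336 = -0.0536; denominator = 1 − 0.6336 = 0.3664
φ_{22} = -0.0536 / 0.3664 = -0.146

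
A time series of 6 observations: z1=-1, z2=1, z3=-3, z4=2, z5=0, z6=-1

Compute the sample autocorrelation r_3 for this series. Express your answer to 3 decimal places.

Mean z̄ = (-1 + 1 − 3 + 2 + 0 − 1)/6 = -0.3333
Deviations from mean: -0.6667, 1.3333, -2.6667, 2.3333, 0.3333, -0.6667
Numerator Σ_{t=1}^{3}(z_t−z̄)(z_{t+3}−z̄) = 0.6667
Denominator Σ(z_t−z̄)² = 15.3333
r_3 = 0.6667 / 15.3333 = 0.043

0.043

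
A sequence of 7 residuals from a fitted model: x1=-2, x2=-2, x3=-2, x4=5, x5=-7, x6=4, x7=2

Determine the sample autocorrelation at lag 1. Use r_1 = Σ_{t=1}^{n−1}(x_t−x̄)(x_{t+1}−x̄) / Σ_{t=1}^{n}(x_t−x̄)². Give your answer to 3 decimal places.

-0.547

Mean x̄ = (-2 − 2 − 2 + 5 − 7 + 4 + 2)/7 = -0.2857
Deviations from mean: -1.7143, -1.7143, -1.7143, 5.2857, -6.7143, 4.2857, 2.2857
Σ(x_t−x̄)(x_{t+1}−x̄) = (2.9388) + (2.9388) + (-9.0612) + (-35.4898) + (-28.7755) + (9.7959) = -57.6531
Denominator Σ(x_t−x̄)² = 105.4286
r_1 = -57.6531 / 105.4286 = -0.547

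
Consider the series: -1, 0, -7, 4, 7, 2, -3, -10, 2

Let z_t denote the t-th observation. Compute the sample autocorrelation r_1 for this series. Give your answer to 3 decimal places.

Mean z̄ = (-1 + 0 − 7 + 4 + 7 + 2 − 3 − 10 + 2)/9 = -0.6667
Numerator Σ_{t=1}^{8}(z_t−z̄)(z_{t+1}−z̄) = 12.8889
Denominator Σ(z_t−z̄)² = 228.0000
r_1 = 12.8889 / 228.0000 = 0.057

0.057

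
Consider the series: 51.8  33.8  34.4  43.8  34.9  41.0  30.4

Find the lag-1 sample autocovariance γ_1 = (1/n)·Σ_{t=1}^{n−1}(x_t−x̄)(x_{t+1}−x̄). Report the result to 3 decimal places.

-16.130

Mean x̄ = (51.8 + 33.8 + 34.4 + 43.8 + 34.9 + 41.0 + 30.4)/7 = 38.5857
Σ_{t=1}^{6}(x_t−x̄)(x_{t+1}−x̄) = -112.9131
γ_1 = -112.9131 / 7 = -16.130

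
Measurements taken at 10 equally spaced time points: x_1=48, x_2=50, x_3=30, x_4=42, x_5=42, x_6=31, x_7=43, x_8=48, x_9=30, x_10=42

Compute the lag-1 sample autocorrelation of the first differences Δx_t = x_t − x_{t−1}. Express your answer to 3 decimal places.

-0.516

First differences Δx: 2, -20, 12, 0, -11, 12, 5, -18, 12
Mean of differences = -0.6667
Numerator Σ(Δx_t−Δx̄)(Δx_{t+1}−Δx̄) = -671.7778
Denominator Σ(Δx_t−Δx̄)² = 1302.0000
r_1(Δx) = -671.7778 / 1302.0000 = -0.516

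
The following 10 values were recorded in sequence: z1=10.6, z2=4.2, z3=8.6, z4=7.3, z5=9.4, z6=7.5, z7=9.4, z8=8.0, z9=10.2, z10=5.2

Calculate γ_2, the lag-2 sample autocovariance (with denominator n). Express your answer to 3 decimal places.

1.036

Mean z̄ = (10.6 + 4.2 + 8.6 + 7.3 + 9.4 + 7.5 + 9.4 + 8.0 + 10.2 + 5.2)/10 = 8.0400
Σ_{t=1}^{8}(z_t−z̄)(z_{t+2}−z̄) = 10.3588
γ_2 = 10.3588 / 10 = 1.036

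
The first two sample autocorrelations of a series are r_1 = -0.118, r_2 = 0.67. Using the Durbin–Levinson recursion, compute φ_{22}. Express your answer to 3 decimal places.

0.665

φ_{22} = (r_2 − r_1²) / (1 − r_1²)
r_1² = (-0.118)² = 0.013924
Numerator = 0.67 − 0.0139 = 0.6561; denominator = 1 − 0.0139 = 0.9861
φ_{22} = 0.6561 / 0.9861 = 0.665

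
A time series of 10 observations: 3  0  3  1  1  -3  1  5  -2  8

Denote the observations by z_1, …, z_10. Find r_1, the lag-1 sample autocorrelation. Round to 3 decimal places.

-0.384

Mean z̄ = (3 + 0 + 3 + 1 + 1 − 3 + 1 + 5 − 2 + 8)/10 = 1.7000
Numerator Σ_{t=1}^{9}(z_t−z̄)(z_{t+1}−z̄) = -36.0900
Denominator Σ(z_t−z̄)² = 94.1000
r_1 = -36.0900 / 94.1000 = -0.384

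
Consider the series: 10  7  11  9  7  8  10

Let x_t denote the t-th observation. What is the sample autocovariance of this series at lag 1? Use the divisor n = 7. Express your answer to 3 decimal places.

Mean x̄ = (10 + 7 + 11 + 9 + 7 + 8 + 10)/7 = 8.8571
Σ_{t=1}^{6}(x_t−x̄)(x_{t+1}−x̄) = -5.4490
γ_1 = -5.4490 / 7 = -0.778

-0.778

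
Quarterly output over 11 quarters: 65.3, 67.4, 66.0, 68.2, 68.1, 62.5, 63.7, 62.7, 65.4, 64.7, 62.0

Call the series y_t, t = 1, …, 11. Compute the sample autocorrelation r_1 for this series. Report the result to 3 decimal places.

0.290

Mean ȳ = (65.3 + 67.4 + 66.0 + 68.2 + 68.1 + 62.5 + 63.7 + 62.7 + 65.4 + 64.7 + 62.0)/11 = 65.0909
Numerator Σ_{t=1}^{10}(y_t−ȳ)(y_{t+1}−ȳ) = 14.2454
Denominator Σ(y_t−ȳ)² = 49.0891
r_1 = 14.2454 / 49.0891 = 0.290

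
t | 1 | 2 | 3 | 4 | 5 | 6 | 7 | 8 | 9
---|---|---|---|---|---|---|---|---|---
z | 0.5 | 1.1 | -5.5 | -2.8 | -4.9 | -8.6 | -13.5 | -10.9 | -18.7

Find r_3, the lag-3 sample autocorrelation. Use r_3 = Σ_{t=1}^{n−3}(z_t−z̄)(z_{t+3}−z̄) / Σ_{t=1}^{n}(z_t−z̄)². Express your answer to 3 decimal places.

0.086

Mean z̄ = (0.5 + 1.1 − 5.5 − 2.8 − 4.9 − 8.6 − 13.5 − 10.9 − 18.7)/9 = -7.0333
Numerator Σ_{t=1}^{6}(z_t−z̄)(z_{t+3}−z̄) = 29.4933
Denominator Σ(z_t−z̄)² = 343.0600
r_3 = 29.4933 / 343.0600 = 0.086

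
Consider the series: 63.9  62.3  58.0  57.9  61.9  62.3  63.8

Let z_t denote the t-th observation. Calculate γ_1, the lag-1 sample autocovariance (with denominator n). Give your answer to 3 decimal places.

1.735

Mean z̄ = (63.9 + 62.3 + 58.0 + 57.9 + 61.9 + 62.3 + 63.8)/7 = 61.4429
Deviations: 2.4571, 0.8571, -3.4429, -3.5429, 0.4571, 0.8571, 2.3571
Σ_{t=1}^{6}(z_t−z̄)(z_{t+1}−z̄) = 12.1453
γ_1 = 12.1453 / 7 = 1.735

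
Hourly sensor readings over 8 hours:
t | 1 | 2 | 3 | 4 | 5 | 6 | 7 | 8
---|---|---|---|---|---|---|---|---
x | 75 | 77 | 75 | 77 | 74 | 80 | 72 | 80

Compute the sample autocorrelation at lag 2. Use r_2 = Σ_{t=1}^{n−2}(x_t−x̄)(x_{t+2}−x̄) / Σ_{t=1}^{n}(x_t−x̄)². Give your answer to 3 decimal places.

Mean x̄ = (75 + 77 + 75 + 77 + 74 + 80 + 72 + 80)/8 = 76.2500
Deviations from mean: -1.2500, 0.7500, -1.2500, 0.7500, -2.2500, 3.7500, -4.2500, 3.7500
Σ(x_t−x̄)(x_{t+2}−x̄) = (1.5625) + (0.5625) + (2.8125) + (2.8125) + (9.5625) + (14.0625) = 31.3750
Denominator Σ(x_t−x̄)² = 55.5000
r_2 = 31.3750 / 55.5000 = 0.565

0.565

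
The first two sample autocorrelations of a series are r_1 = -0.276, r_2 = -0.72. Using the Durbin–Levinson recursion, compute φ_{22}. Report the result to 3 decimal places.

-0.862

φ_{22} = (r_2 − r_1²) / (1 − r_1²)
r_1² = (-0.276)² = 0.076176
Numerator = -0.72 − 0.0762 = -0.7962; denominator = 1 − 0.0762 = 0.9238
φ_{22} = -0.7962 / 0.9238 = -0.862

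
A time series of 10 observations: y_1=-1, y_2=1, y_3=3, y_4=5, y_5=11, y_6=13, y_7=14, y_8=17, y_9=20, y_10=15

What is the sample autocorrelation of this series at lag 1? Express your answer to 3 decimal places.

0.748

Mean ȳ = (-1 + 1 + 3 + 5 + 11 + 13 + 14 + 17 + 20 + 15)/10 = 9.8000
Numerator Σ_{t=1}^{9}(y_t−ȳ)(y_{t+1}−ȳ) = 355.7600
Denominator Σ(y_t−ȳ)² = 475.6000
r_1 = 355.7600 / 475.6000 = 0.748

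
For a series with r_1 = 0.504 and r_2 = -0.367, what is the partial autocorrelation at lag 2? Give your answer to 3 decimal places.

-0.832

φ_{22} = (r_2 − r_1²) / (1 − r_1²)
r_1² = (0.504)² = 0.254016
Numerator = -0.367 − 0.2540 = -0.6210; denominator = 1 − 0.2540 = 0.7460
φ_{22} = -0.6210 / 0.7460 = -0.832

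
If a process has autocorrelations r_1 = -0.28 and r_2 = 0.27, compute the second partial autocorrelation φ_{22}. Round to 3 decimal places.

0.208

φ_{22} = (r_2 − r_1²) / (1 − r_1²)
r_1² = (-0.28)² = 0.0784
Numerator = 0.27 − 0.0784 = 0.1916; denominator = 1 − 0.0784 = 0.9216
φ_{22} = 0.1916 / 0.9216 = 0.208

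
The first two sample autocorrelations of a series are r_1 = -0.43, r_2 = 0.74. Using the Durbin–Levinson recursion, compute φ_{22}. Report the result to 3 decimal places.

φ_{22} = (r_2 − r_1²) / (1 − r_1²)
r_1² = (-0.43)² = 0.1849
Numerator = 0.74 − 0.1849 = 0.5551; denominator = 1 − 0.1849 = 0.8151
φ_{22} = 0.5551 / 0.8151 = 0.681

0.681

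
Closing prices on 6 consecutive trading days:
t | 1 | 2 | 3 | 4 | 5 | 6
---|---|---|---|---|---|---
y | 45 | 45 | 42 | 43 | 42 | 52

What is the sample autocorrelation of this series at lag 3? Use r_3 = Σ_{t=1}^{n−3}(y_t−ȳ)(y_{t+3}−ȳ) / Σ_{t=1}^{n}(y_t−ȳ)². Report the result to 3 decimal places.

-0.298

Mean ȳ = (45 + 45 + 42 + 43 + 42 + 52)/6 = 44.8333
Deviations from mean: 0.1667, 0.1667, -2.8333, -1.8333, -2.8333, 7.1667
Numerator Σ_{t=1}^{3}(y_t−ȳ)(y_{t+3}−ȳ) = -21.0833
Denominator Σ(y_t−ȳ)² = 70.8333
r_3 = -21.0833 / 70.8333 = -0.298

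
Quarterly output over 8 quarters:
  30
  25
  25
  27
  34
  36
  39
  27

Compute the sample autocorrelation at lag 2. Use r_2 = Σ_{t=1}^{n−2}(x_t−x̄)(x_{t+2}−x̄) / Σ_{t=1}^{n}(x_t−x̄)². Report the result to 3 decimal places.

-0.030

Mean x̄ = (30 + 25 + 25 + 27 + 34 + 36 + 39 + 27)/8 = 30.3750
Σ(x_t−x̄)(x_{t+2}−x̄) = (2.0156) + (18.1406) + (-19.4844) + (-18.9844) + (31.2656) + (-18.9844) = -6.0313
Denominator Σ(x_t−x̄)² = 199.8750
r_2 = -6.0313 / 199.8750 = -0.030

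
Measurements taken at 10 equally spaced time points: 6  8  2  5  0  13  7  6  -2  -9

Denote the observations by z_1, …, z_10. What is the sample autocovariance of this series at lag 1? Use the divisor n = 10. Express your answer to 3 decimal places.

Mean z̄ = (6 + 8 + 2 + 5 + 0 + 13 + 7 + 6 − 2 − 9)/10 = 3.6000
Σ_{t=1}^{9}(z_t−z̄)(z_{t+1}−z̄) = 59.6400
γ_1 = 59.6400 / 10 = 5.964

5.964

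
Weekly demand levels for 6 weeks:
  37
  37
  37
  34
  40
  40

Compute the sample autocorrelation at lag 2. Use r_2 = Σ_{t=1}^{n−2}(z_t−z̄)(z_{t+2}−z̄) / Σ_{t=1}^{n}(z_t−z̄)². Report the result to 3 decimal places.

-0.314

Mean z̄ = (37 + 37 + 37 + 34 + 40 + 40)/6 = 37.5000
Deviations from mean: -0.5000, -0.5000, -0.5000, -3.5000, 2.5000, 2.5000
Numerator Σ_{t=1}^{4}(z_t−z̄)(z_{t+2}−z̄) = -8.0000
Denominator Σ(z_t−z̄)² = 25.5000
r_2 = -8.0000 / 25.5000 = -0.314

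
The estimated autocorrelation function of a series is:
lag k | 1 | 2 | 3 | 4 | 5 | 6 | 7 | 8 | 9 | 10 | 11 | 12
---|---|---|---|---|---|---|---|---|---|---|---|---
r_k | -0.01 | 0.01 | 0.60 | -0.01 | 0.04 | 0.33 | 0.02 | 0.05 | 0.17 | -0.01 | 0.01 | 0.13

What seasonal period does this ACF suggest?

The largest autocorrelation is r_3 = 0.60, with weaker echoes at lags 6 (0.33) and 9 (0.17); the remaining lags stay at or below 0.13.
The dominant spike at lag 3 indicates a seasonal period of 3.

3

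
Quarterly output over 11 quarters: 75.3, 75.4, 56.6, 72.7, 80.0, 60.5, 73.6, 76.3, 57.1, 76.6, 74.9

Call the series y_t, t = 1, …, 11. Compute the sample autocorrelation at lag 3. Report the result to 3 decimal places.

0.606

Mean ȳ = (75.3 + 75.4 + 56.6 + 72.7 + 80.0 + 60.5 + 73.6 + 76.3 + 57.1 + 76.6 + 74.9)/11 = 70.8182
Numerator Σ_{t=1}^{8}(y_t−ȳ)(y_{t+3}−ȳ) = 432.7836
Denominator Σ(y_t−ȳ)² = 713.6164
r_3 = 432.7836 / 713.6164 = 0.606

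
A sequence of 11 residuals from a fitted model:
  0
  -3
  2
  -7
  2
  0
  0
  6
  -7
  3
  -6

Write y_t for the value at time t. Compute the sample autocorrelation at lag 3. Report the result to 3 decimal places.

-0.169

Mean ȳ = (0 − 3 + 2 − 7 + 2 + 0 + 0 + 6 − 7 + 3 − 6)/11 = -0.9091
Numerator Σ_{t=1}^{8}(y_t−ȳ)(y_{t+3}−ȳ) = -31.5702
Denominator Σ(y_t−ȳ)² = 186.9091
r_3 = -31.5702 / 186.9091 = -0.169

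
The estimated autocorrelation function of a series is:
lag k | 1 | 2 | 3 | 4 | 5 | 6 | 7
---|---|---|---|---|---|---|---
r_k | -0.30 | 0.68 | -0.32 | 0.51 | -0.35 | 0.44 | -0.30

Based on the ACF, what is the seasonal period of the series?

The largest autocorrelation is r_2 = 0.68, with weaker echoes at lags 4 (0.51) and 6 (0.44); the remaining lags stay at or below -0.30.
The dominant spike at lag 2 indicates a seasonal period of 2.

2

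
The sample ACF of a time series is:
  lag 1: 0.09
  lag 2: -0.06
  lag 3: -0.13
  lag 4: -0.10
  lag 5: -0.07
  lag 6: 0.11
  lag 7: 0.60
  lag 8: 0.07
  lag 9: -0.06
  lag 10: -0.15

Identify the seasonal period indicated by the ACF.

The largest autocorrelation is r_7 = 0.60; the remaining lags stay at or below 0.11.
The dominant spike at lag 7 indicates a seasonal period of 7.

7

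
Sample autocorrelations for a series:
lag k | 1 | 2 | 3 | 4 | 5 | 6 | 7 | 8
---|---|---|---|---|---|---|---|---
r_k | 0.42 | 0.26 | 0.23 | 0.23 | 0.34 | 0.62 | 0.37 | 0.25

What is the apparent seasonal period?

The largest autocorrelation is r_6 = 0.62; the remaining lags stay at or below 0.42. The elevated value at lag 1 (0.42), dropping to 0.26 at lag 2, reflects decaying short-term dependence rather than seasonality.
The dominant spike at lag 6 indicates a seasonal period of 6.

6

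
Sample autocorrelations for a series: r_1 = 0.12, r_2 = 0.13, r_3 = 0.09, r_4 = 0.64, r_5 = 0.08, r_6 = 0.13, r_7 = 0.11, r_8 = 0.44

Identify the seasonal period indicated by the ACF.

The largest autocorrelation is r_4 = 0.64, with a weaker echo at lag 8 (0.44); the remaining lags stay at or below 0.13.
The dominant spike at lag 4 indicates a seasonal period of 4.

4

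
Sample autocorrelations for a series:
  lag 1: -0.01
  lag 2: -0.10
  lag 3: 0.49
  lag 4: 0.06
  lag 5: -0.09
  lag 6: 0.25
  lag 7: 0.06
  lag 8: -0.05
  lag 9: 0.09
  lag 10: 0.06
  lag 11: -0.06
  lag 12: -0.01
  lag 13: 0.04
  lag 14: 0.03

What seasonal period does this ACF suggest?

3

The largest autocorrelation is r_3 = 0.49, with a weaker echo at lag 6 (0.25); the remaining lags stay at or below 0.09.
The dominant spike at lag 3 indicates a seasonal period of 3.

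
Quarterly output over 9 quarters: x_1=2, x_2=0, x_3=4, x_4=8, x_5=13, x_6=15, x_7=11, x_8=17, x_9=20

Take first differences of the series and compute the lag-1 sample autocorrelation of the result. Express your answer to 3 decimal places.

-0.226

First differences Δx: -2, 4, 4, 5, 2, -4, 6, 3
Mean of differences = 2.2500
Numerator Σ(Δx_t−Δx̄)(Δx_{t+1}−Δx̄) = -19.3125
Denominator Σ(Δx_t−Δx̄)² = 85.5000
r_1(Δx) = -19.3125 / 85.5000 = -0.226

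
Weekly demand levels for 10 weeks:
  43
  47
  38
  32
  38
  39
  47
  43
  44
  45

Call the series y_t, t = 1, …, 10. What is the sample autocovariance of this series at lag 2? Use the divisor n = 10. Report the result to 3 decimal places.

-2.432

Mean ȳ = (43 + 47 + 38 + 32 + 38 + 39 + 47 + 43 + 44 + 45)/10 = 41.6000
Σ_{t=1}^{8}(y_t−ȳ)(y_{t+2}−ȳ) = -24.3200
γ_2 = -24.3200 / 10 = -2.432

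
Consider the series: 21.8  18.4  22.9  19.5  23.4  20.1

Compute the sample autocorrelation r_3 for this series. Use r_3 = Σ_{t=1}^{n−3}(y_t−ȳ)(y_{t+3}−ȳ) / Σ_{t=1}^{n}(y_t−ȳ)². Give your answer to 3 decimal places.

-0.462

Mean ȳ = (21.8 + 18.4 + 22.9 + 19.5 + 23.4 + 20.1)/6 = 21.0167
Deviations from mean: 0.7833, -2.6167, 1.8833, -1.5167, 2.3833, -0.9167
Numerator Σ_{t=1}^{3}(y_t−ȳ)(y_{t+3}−ȳ) = -9.1508
Denominator Σ(y_t−ȳ)² = 19.8283
r_3 = -9.1508 / 19.8283 = -0.462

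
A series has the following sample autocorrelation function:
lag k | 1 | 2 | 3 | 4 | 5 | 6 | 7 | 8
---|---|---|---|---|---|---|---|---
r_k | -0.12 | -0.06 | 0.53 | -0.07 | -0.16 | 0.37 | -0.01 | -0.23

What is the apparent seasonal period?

3

The largest autocorrelation is r_3 = 0.53, with a weaker echo at lag 6 (0.37); the remaining lags stay at or below -0.01.
The dominant spike at lag 3 indicates a seasonal period of 3.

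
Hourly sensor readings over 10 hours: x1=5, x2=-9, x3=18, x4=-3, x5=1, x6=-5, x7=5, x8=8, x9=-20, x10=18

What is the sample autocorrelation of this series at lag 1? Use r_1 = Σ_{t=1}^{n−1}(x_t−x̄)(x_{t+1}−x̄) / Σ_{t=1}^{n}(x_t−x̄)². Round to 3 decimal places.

-0.617

Mean x̄ = (5 − 9 + 18 − 3 + 1 − 5 + 5 + 8 − 20 + 18)/10 = 1.8000
Numerator Σ_{t=1}^{9}(x_t−x̄)(x_{t+1}−x̄) = -768.2400
Denominator Σ(x_t−x̄)² = 1245.6000
r_1 = -768.2400 / 1245.6000 = -0.617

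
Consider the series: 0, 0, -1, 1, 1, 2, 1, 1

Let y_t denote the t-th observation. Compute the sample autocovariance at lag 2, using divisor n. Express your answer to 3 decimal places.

Mean ȳ = (0 + 0 − 1 + 1 + 1 + 2 + 1 + 1)/8 = 0.6250
Deviations: -0.6250, -0.6250, -1.6250, 0.3750, 0.3750, 1.3750, 0.3750, 0.3750
Σ_{t=1}^{6}(y_t−ȳ)(y_{t+2}−ȳ) = 1.3438
γ_2 = 1.3438 / 8 = 0.168

0.168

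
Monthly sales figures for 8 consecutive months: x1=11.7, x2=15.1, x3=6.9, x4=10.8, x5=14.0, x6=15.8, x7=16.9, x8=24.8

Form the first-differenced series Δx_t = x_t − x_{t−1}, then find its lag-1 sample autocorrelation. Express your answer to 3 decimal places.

-0.258

First differences Δx: 3.4, -8.2, 3.9, 3.2, 1.8, 1.1, 7.9
Mean of differences = 1.8714
Numerator Σ(Δx_t−Δx̄)(Δx_{t+1}−Δx̄) = -37.8208
Denominator Σ(Δx_t−Δx̄)² = 146.5943
r_1(Δx) = -37.8208 / 146.5943 = -0.258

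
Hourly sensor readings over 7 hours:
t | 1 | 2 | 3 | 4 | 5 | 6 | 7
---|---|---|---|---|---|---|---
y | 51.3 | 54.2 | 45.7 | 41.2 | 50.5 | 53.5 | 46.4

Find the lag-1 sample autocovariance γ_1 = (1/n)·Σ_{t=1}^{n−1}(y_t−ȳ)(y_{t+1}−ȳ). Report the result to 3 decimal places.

Mean ȳ = (51.3 + 54.2 + 45.7 + 41.2 + 50.5 + 53.5 + 46.4)/7 = 48.9714
Σ_{t=1}^{6}(y_t−ȳ)(y_{t+1}−ȳ) = 3.8920
γ_1 = 3.8920 / 7 = 0.556

0.556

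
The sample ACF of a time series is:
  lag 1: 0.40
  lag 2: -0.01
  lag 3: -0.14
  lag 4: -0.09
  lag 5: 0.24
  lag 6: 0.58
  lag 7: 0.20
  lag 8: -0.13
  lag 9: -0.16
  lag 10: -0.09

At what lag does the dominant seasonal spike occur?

The largest autocorrelation is r_6 = 0.58; the remaining lags stay at or below 0.40.
The dominant spike at lag 6 indicates a seasonal period of 6.

6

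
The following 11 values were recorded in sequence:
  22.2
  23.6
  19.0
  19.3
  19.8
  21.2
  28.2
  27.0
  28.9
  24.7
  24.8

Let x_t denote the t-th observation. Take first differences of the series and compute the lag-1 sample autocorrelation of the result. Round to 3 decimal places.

-0.172

First differences Δx: 1.4, -4.6, 0.3, 0.5, 1.4, 7.0, -1.2, 1.9, -4.2, 0.1
Mean of differences = 0.2600
Numerator Σ(Δx_t−Δx̄)(Δx_{t+1}−Δx̄) = -16.6036
Denominator Σ(Δx_t−Δx̄)² = 96.4440
r_1(Δx) = -16.6036 / 96.4440 = -0.172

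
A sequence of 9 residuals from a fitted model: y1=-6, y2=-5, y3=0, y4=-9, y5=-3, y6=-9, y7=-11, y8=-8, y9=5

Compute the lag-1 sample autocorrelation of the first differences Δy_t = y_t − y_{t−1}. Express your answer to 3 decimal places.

First differences Δy: 1, 5, -9, 6, -6, -2, 3, 13
Mean of differences = 1.3750
Numerator Σ(Δy_t−Δȳ)(Δy_{t+1}−Δȳ) = -82.7656
Denominator Σ(Δy_t−Δȳ)² = 345.8750
r_1(Δy) = -82.7656 / 345.8750 = -0.239

-0.239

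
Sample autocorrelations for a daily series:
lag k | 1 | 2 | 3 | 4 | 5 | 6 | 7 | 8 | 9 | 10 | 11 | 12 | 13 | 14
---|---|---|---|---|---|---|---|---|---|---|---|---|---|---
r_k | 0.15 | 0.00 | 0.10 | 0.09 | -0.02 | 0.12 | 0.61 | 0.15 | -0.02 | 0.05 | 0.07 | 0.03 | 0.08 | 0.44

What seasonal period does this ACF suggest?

7

The largest autocorrelation is r_7 = 0.61, with a weaker echo at lag 14 (0.44); the remaining lags stay at or below 0.15.
The dominant spike at lag 7 indicates a seasonal period of 7.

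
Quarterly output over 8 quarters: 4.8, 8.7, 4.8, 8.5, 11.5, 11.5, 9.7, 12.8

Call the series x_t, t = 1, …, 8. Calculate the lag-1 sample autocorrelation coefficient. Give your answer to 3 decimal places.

0.222

Mean x̄ = (4.8 + 8.7 + 4.8 + 8.5 + 11.5 + 11.5 + 9.7 + 12.8)/8 = 9.0375
Deviations from mean: -4.2375, -0.3375, -4.2375, -0.5375, 2.4625, 2.4625, 0.6625, 3.7625
Σ(x_t−x̄)(x_{t+1}−x̄) = (1.4302) + (1.4302) + (2.2777) + (-1.3236) + (6.0639) + (1.6314) + (2.4927) = 14.0023
Denominator Σ(x_t−x̄)² = 63.0388
r_1 = 14.0023 / 63.0388 = 0.222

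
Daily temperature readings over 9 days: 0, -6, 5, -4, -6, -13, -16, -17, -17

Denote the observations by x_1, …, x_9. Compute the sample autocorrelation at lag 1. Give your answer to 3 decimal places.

0.561

Mean x̄ = (0 − 6 + 5 − 4 − 6 − 13 − 16 − 17 − 17)/9 = -8.2222
Numerator Σ_{t=1}^{8}(x_t−x̄)(x_{t+1}−x̄) = 284.7284
Denominator Σ(x_t−x̄)² = 507.5556
r_1 = 284.7284 / 507.5556 = 0.561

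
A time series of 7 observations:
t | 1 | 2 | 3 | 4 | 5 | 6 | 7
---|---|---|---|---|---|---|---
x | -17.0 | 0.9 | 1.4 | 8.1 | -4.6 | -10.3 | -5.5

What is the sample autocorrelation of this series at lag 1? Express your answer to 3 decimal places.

Mean x̄ = (-17.0 + 0.9 + 1.4 + 8.1 − 4.6 − 10.3 − 5.5)/7 = -3.8571
Deviations from mean: -13.1429, 4.7571, 5.2571, 11.9571, -0.7429, -6.4429, -1.6429
Σ(x_t−x̄)(x_{t+1}−x̄) = (-62.5224) + (25.0090) + (62.8604) + (-8.8824) + (4.7861) + (10.5847) = 31.8353
Denominator Σ(x_t−x̄)² = 410.7371
r_1 = 31.8353 / 410.7371 = 0.078

0.078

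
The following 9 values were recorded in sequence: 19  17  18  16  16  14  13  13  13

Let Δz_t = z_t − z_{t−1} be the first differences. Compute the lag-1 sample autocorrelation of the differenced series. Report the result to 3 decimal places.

First differences Δz: -2, 1, -2, 0, -2, -1, 0, 0
Mean of differences = -0.7500
Numerator Σ(Δz_t−Δz̄)(Δz_{t+1}−Δz̄) = -5.5625
Denominator Σ(Δz_t−Δz̄)² = 9.5000
r_1(Δz) = -5.5625 / 9.5000 = -0.586

-0.586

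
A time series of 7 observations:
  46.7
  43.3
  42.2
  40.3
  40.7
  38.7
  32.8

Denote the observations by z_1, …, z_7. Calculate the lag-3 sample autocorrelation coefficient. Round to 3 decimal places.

Mean z̄ = (46.7 + 43.3 + 42.2 + 40.3 + 40.7 + 38.7 + 32.8)/7 = 40.6714
Deviations from mean: 6.0286, 2.6286, 1.5286, -0.3714, 0.0286, -1.9714, -7.8714
Σ(z_t−z̄)(z_{t+3}−z̄) = (-2.2392) + (0.0751) + (-3.0135) + (2.9237) = -2.2539
Denominator Σ(z_t−z̄)² = 111.5743
r_3 = -2.2539 / 111.5743 = -0.020

-0.020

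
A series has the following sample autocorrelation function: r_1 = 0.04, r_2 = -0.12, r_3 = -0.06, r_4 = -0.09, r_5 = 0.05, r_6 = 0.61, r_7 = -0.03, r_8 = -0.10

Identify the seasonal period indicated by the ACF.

The largest autocorrelation is r_6 = 0.61; the remaining lags stay at or below 0.05.
The dominant spike at lag 6 indicates a seasonal period of 6.

6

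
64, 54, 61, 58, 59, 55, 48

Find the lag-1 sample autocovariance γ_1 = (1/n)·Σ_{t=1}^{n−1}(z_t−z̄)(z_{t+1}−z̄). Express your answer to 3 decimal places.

Mean z̄ = (64 + 54 + 61 + 58 + 59 + 55 + 48)/7 = 57.0000
Σ_{t=1}^{6}(z_t−z̄)(z_{t+1}−z̄) = -13.0000
γ_1 = -13.0000 / 7 = -1.857

-1.857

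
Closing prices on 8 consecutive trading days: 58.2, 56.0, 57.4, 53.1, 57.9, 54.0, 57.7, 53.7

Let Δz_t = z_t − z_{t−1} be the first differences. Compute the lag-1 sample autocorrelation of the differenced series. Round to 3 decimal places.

-0.852

First differences Δz: -2.2, 1.4, -4.3, 4.8, -3.9, 3.7, -4.0
Mean of differences = -0.6429
Numerator Σ(Δz_t−Δz̄)(Δz_{t+1}−Δz̄) = -77.0104
Denominator Σ(Δz_t−Δz̄)² = 90.3371
r_1(Δz) = -77.0104 / 90.3371 = -0.852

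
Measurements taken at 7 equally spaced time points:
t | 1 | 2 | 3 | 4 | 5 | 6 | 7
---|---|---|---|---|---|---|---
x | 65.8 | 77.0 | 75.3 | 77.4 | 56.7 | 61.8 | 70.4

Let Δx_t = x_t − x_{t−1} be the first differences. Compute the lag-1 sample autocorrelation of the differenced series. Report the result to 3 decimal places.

-0.177

First differences Δx: 11.2, -1.7, 2.1, -20.7, 5.1, 8.6
Mean of differences = 0.7667
Numerator Σ(Δx_t−Δx̄)(Δx_{t+1}−Δx̄) = -116.7244
Denominator Σ(Δx_t−Δx̄)² = 657.6733
r_1(Δx) = -116.7244 / 657.6733 = -0.177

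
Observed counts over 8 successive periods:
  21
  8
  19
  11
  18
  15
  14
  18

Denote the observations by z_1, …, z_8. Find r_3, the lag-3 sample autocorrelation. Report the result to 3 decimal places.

Mean z̄ = (21 + 8 + 19 + 11 + 18 + 15 + 14 + 18)/8 = 15.5000
Σ(z_t−z̄)(z_{t+3}−z̄) = (-24.7500) + (-18.7500) + (-1.7500) + (6.7500) + (6.2500) = -32.2500
Denominator Σ(z_t−z̄)² = 134.0000
r_3 = -32.2500 / 134.0000 = -0.241

-0.241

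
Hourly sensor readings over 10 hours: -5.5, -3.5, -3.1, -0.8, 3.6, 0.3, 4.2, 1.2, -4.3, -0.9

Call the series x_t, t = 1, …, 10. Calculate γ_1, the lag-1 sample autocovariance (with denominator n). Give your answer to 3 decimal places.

3.290

Mean x̄ = (-5.5 − 3.5 − 3.1 − 0.8 + 3.6 + 0.3 + 4.2 + 1.2 − 4.3 − 0.9)/10 = -0.8800
Σ_{t=1}^{9}(x_t−x̄)(x_{t+1}−x̄) = 32.9036
γ_1 = 32.9036 / 10 = 3.290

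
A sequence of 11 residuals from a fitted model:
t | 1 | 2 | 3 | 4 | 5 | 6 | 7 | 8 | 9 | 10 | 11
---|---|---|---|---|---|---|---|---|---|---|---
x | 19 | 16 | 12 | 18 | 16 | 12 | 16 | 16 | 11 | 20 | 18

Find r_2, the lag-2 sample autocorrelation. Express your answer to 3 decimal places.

-0.358

Mean x̄ = (19 + 16 + 12 + 18 + 16 + 12 + 16 + 16 + 11 + 20 + 18)/11 = 15.8182
Numerator Σ_{t=1}^{9}(x_t−x̄)(x_{t+2}−x̄) = -32.0661
Denominator Σ(x_t−x̄)² = 89.6364
r_2 = -32.0661 / 89.6364 = -0.358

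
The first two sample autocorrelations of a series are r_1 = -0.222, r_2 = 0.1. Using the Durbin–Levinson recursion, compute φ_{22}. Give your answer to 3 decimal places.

0.053

φ_{22} = (r_2 − r_1²) / (1 − r_1²)
r_1² = (-0.222)² = 0.049284
Numerator = 0.1 − 0.0493 = 0.0507; denominator = 1 − 0.0493 = 0.9507
φ_{22} = 0.0507 / 0.9507 = 0.053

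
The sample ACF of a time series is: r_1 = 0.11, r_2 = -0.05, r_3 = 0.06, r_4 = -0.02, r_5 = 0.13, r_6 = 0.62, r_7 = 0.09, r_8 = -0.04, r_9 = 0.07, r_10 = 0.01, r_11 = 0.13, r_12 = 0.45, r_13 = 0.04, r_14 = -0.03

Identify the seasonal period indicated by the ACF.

6

The largest autocorrelation is r_6 = 0.62, with a weaker echo at lag 12 (0.45); the remaining lags stay at or below 0.13.
The dominant spike at lag 6 indicates a seasonal period of 6.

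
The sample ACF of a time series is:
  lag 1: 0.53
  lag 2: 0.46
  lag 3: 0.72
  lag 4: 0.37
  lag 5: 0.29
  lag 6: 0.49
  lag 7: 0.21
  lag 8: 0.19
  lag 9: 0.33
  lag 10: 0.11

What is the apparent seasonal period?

The largest autocorrelation is r_3 = 0.72; the remaining lags stay at or below 0.53. The elevated value at lag 1 (0.53), dropping to 0.46 at lag 2, reflects decaying short-term dependence rather than seasonality.
The dominant spike at lag 3 indicates a seasonal period of 3.

3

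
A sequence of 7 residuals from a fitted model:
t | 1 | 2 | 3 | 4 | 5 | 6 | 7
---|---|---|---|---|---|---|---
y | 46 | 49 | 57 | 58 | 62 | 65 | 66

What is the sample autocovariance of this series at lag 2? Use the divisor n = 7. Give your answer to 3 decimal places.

Mean ȳ = (46 + 49 + 57 + 58 + 62 + 65 + 66)/7 = 57.5714
Σ_{t=1}^{5}(y_t−ȳ)(y_{t+2}−ȳ) = 40.9184
γ_2 = 40.9184 / 7 = 5.845

5.845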